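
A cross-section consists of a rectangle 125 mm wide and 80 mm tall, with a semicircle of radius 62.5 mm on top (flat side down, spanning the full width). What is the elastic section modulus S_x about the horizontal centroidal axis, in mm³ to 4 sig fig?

Treat the section as a set of non-overlapping primitives; coordinates are from the bounding-box lower-left.
Rectangular body: 125 × 80, A = 10 000 mm², y = 40 mm, Ī = 5 333 333 mm⁴.
Semicircular cap: semicircle r = 62.5, A = 6135.92 mm², y = 106.526 mm, Ī = 1 674 758 mm⁴.
Centroid: ȳ = ΣA·y / ΣA = 65.2974 mm.
Transfer each piece to the horizontal centroidal axis using Ī + A·d² with d = y − 65.2974:
  rectangular body: d = -25.2974 mm → contributes +11 732 932 mm⁴
  semicircular cap: d = 41.2284 mm → contributes +12 104 482 mm⁴
Total I = 23 837 414 mm⁴.
Extreme fibre distance c = 77.2026 mm; S = I/c = 308 764 mm³.

S_x ≈ 3.088 × 10⁵ mm³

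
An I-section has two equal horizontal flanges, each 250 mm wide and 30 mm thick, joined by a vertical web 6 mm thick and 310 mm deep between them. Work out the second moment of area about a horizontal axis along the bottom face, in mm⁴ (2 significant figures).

Break the section into simple shapes (no overlaps), measuring from the bottom-left corner of the bounding box.
Bottom flange: 250 × 30, A = 7 500 mm², y = 15 mm, Ī = 562 500 mm⁴.
Web: 6 × 310, A = 1 860 mm², y = 185 mm, Ī = 14 895 500 mm⁴.
Top flange: 250 × 30, A = 7 500 mm², y = 355 mm, Ī = 562 500 mm⁴.
Transfer each piece to the bottom edge using Ī + A·d² with d = y − 0:
  bottom flange: d = 15 mm → contributes +2 250 000 mm⁴
  web: d = 185 mm → contributes +78 554 000 mm⁴
  top flange: d = 355 mm → contributes +945 750 000 mm⁴
Total I = 1 026 554 000 mm⁴.

I_base ≈ 1.0 × 10⁹ mm⁴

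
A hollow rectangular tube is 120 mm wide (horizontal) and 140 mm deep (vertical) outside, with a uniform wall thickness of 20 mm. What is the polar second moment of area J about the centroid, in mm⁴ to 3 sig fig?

J ≈ 3.67 × 10⁷ mm⁴

Treat the section as a set of non-overlapping primitives; coordinates are from the bounding-box lower-left.
Outer rectangle: 120 × 140, A = 16 800 mm², y = 70 mm, Ī = 27 440 000 mm⁴.
Inner void (subtracted): 80 × 100, A = 8 000 mm², y = 70 mm, Ī = 6 666 667 mm⁴.
By symmetry the centroid is at mid-height, ȳ = 70 mm.
All pieces are centred on the centroidal x-axis, so I = ΣĪ (holes subtracted) = 20 773 333 mm⁴.
Repeating about the centroidal y-axis gives I_y = 15 893 333 mm⁴.
Polar second moment: J = I_x + I_y = 36 666 667 mm⁴.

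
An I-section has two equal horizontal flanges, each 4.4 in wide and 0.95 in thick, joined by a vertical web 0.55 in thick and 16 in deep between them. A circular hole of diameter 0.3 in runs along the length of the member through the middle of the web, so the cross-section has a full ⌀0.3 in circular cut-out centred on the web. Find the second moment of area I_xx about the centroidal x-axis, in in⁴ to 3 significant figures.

I_xx ≈ 789 in⁴

Decompose the section into non-overlapping parts with the origin at the bottom-left of its bounding rectangle.
Bottom flange: 4.4 × 0.95, A = 4.18 in², y = 0.475 in, Ī = 0.31437 in⁴.
Web: 0.55 × 16, A = 8.8 in², y = 8.95 in, Ī = 187.73 in⁴.
Top flange: 4.4 × 0.95, A = 4.18 in², y = 17.425 in, Ī = 0.31437 in⁴.
Hole (subtracted): ⌀0.3, A = 0.070686 in², y = 8.95 in, Ī = 0.00039761 in⁴.
By symmetry the centroid is at mid-height, ȳ = 8.95 in.
Transfer each piece to the centroidal x-axis using Ī + A·d² with d = y − 8.95:
  bottom flange: d = -8.475 in → contributes +300.55 in⁴
  web: d = 0 in → contributes +187.73 in⁴
  top flange: d = 8.475 in → contributes +300.55 in⁴
  hole: d = 0 in → contributes −0.00039761 in⁴
Total I = 788.82 in⁴.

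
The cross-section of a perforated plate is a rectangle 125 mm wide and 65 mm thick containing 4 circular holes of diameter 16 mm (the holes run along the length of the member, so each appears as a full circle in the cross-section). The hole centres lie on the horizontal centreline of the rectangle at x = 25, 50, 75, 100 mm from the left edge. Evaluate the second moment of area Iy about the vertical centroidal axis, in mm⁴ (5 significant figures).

Treat the section as a set of non-overlapping primitives; coordinates are from the bounding-box lower-left.
Plate: 125 × 65, A = 8 125 mm², x = 62.5 mm, Ī = 10 579 427 mm⁴.
Hole 1 (subtracted): ⌀16, A = 201.0619 mm², x = 25 mm, Ī = 3216.991 mm⁴.
Hole 2 (subtracted): ⌀16, A = 201.0619 mm², x = 50 mm, Ī = 3216.991 mm⁴.
Hole 3 (subtracted): ⌀16, A = 201.0619 mm², x = 75 mm, Ī = 3216.991 mm⁴.
Hole 4 (subtracted): ⌀16, A = 201.0619 mm², x = 100 mm, Ī = 3216.991 mm⁴.
By symmetry the centroid is at mid-width, x̄ = 62.5 mm.
Transfer each piece to the vertical centroidal axis using Ī + A·d² with d = x − 62.5:
  plate: d = 0 mm → contributes +10 579 427 mm⁴
  hole 1: d = -37.5 mm → contributes −285960.3 mm⁴
  hole 2: d = -12.5 mm → contributes −34632.92 mm⁴
  hole 3: d = 12.5 mm → contributes −34632.92 mm⁴
  hole 4: d = 37.5 mm → contributes −285960.3 mm⁴
Total I = 9 938 241 mm⁴.

Iy ≈ 9.9382 × 10⁶ mm⁴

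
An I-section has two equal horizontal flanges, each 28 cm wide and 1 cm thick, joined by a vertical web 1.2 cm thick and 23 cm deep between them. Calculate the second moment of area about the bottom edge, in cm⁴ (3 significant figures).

I_base ≈ 2.23 × 10⁴ cm⁴

Treat the section as a set of non-overlapping primitives; coordinates are from the bounding-box lower-left.
Bottom flange: 28 × 1, A = 28 cm², y = 0.5 cm, Ī = 2.3333 cm⁴.
Web: 1.2 × 23, A = 27.6 cm², y = 12.5 cm, Ī = 1216.7 cm⁴.
Top flange: 28 × 1, A = 28 cm², y = 24.5 cm, Ī = 2.3333 cm⁴.
Transfer each piece to a horizontal axis along the bottom face using Ī + A·d² with d = y − 0:
  bottom flange: d = 0.5 cm → contributes +9.3333 cm⁴
  web: d = 12.5 cm → contributes +5529.2 cm⁴
  top flange: d = 24.5 cm → contributes +16 809 cm⁴
Total I = 22 348 cm⁴.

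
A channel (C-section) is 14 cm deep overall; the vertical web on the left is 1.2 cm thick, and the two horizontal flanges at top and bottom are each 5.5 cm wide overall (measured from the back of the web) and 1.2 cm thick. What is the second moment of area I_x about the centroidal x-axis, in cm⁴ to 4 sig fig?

I_x ≈ 698.3 cm⁴

Split into non-overlapping primitives; take the origin at the lower-left of the bounding box.
Web: 1.2 × 14, A = 16.8 cm², y = 7 cm, Ī = 274.4 cm⁴.
Top flange (beyond web): 4.3 × 1.2, A = 5.16 cm², y = 13.4 cm, Ī = 0.6192 cm⁴.
Bottom flange (beyond web): 4.3 × 1.2, A = 5.16 cm², y = 0.6 cm, Ī = 0.6192 cm⁴.
By symmetry the centroid is at mid-height, ȳ = 7 cm.
Transfer each piece to the centroidal x-axis using Ī + A·d² with d = y − 7:
  web: d = 0 cm → contributes +274.4 cm⁴
  top flange (beyond web): d = 6.4 cm → contributes +211.973 cm⁴
  bottom flange (beyond web): d = -6.4 cm → contributes +211.973 cm⁴
Total I = 698.346 cm⁴.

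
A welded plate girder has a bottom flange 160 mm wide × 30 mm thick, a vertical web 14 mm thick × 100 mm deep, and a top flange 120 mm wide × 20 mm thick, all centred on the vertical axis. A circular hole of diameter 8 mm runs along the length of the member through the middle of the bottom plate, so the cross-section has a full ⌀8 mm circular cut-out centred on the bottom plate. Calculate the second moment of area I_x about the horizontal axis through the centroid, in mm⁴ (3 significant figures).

I_x ≈ 2.71 × 10⁷ mm⁴

Treat the section as a set of non-overlapping primitives; coordinates are from the bounding-box lower-left.
Bottom plate: 160 × 30, A = 4 800 mm², y = 15 mm, Ī = 360 000 mm⁴.
Web plate: 14 × 100, A = 1 400 mm², y = 80 mm, Ī = 1 166 667 mm⁴.
Top plate: 120 × 20, A = 2 400 mm², y = 140 mm, Ī = 80 000 mm⁴.
Hole (subtracted): ⌀8, A = 50.265 mm², y = 15 mm, Ī = 201.06 mm⁴.
Centroid: ȳ = ΣA·y / ΣA = 60.732 mm.
Transfer each piece to the horizontal axis through the centroid using Ī + A·d² with d = y − 60.732:
  bottom plate: d = -45.732 mm → contributes +10 398 978 mm⁴
  web plate: d = 19.268 mm → contributes +1 686 402 mm⁴
  top plate: d = 79.268 mm → contributes +15 160 040 mm⁴
  hole: d = -45.732 mm → contributes −105 329 mm⁴
Total I = 27 140 092 mm⁴.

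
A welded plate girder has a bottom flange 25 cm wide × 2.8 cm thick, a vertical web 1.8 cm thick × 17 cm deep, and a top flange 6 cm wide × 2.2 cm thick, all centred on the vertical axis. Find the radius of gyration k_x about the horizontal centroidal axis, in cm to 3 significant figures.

k_x ≈ 7.29 cm

Split into non-overlapping primitives; take the origin at the lower-left of the bounding box.
Bottom plate: 25 × 2.8, A = 70 cm², y = 1.4 cm, Ī = 45.733 cm⁴.
Web plate: 1.8 × 17, A = 30.6 cm², y = 11.3 cm, Ī = 736.95 cm⁴.
Top plate: 6 × 2.2, A = 13.2 cm², y = 20.9 cm, Ī = 5.324 cm⁴.
Centroid: ȳ = ΣA·y / ΣA = 6.3239 cm.
Transfer each piece to the horizontal centroidal axis using Ī + A·d² with d = y − 6.3239:
  bottom plate: d = -4.9239 cm → contributes +1742.9 cm⁴
  web plate: d = 4.9761 cm → contributes +1494.7 cm⁴
  top plate: d = 14.576 cm → contributes +2809.8 cm⁴
Total I = 6047.4 cm⁴.
Radius of gyration: k = √(I/A) = √(6047.4 / 113.8) = 7.2897 cm.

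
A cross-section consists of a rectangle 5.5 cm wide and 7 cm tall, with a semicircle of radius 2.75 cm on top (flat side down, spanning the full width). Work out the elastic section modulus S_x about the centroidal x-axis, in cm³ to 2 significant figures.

Decompose the section into non-overlapping parts with the origin at the bottom-left of its bounding rectangle.
Rectangular body: 5.5 × 7, A = 38.5 cm², y = 3.5 cm, Ī = 157.2 cm⁴.
Semicircular cap: semicircle r = 2.75, A = 11.88 cm², y = 8.167 cm, Ī = 6.277 cm⁴.
Centroid: ȳ = ΣA·y / ΣA = 4.6 cm.
Transfer each piece to the centroidal x-axis using Ī + A·d² with d = y − 4.6:
  rectangular body: d = -1.1 cm → contributes +203.8 cm⁴
  semicircular cap: d = 3.567 cm → contributes +157.4 cm⁴
Total I = 361.2 cm⁴.
Extreme fibre distance c = 5.15 cm; S = I/c = 70.15 cm³.

S_x ≈ 70 cm³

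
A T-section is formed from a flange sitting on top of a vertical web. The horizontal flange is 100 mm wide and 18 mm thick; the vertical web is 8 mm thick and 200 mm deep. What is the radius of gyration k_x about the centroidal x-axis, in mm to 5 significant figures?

k_x ≈ 67.401 mm

Treat the section as a set of non-overlapping primitives; coordinates are from the bounding-box lower-left.
Flange: 100 × 18, A = 1 800 mm², y = 209 mm, Ī = 48 600 mm⁴.
Web: 8 × 200, A = 1 600 mm², y = 100 mm, Ī = 5 333 333 mm⁴.
Centroid: ȳ = ΣA·y / ΣA = 157.7059 mm.
Transfer each piece to the centroidal x-axis using Ī + A·d² with d = y − 157.7059:
  flange: d = 51.29412 mm → contributes +4 784 556 mm⁴
  web: d = -57.70588 mm → contributes +10 661 284 mm⁴
Total I = 15 445 839 mm⁴.
Radius of gyration: k = √(I/A) = √(15 445 839 / 3 400) = 67.40099 mm.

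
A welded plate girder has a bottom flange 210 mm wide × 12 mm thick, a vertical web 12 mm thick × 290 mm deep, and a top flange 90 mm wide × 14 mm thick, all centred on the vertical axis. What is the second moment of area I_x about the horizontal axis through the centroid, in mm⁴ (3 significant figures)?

I_x ≈ 1.06 × 10⁸ mm⁴

Treat the section as a set of non-overlapping primitives; coordinates are from the bounding-box lower-left.
Bottom plate: 210 × 12, A = 2 520 mm², y = 6 mm, Ī = 30 240 mm⁴.
Web plate: 12 × 290, A = 3 480 mm², y = 157 mm, Ī = 24 389 000 mm⁴.
Top plate: 90 × 14, A = 1 260 mm², y = 309 mm, Ī = 20 580 mm⁴.
Centroid: ȳ = ΣA·y / ΣA = 130.97 mm.
Transfer each piece to the horizontal axis through the centroid using Ī + A·d² with d = y − 130.97:
  bottom plate: d = -124.97 mm → contributes +39 384 416 mm⁴
  web plate: d = 26.033 mm → contributes +26 747 466 mm⁴
  top plate: d = 178.03 mm → contributes +39 957 250 mm⁴
Total I = 106 089 132 mm⁴.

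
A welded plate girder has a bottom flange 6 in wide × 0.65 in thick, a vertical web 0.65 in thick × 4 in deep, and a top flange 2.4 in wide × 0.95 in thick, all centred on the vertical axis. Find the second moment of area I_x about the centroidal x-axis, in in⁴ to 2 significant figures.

I_x ≈ 37 in⁴

Decompose the section into non-overlapping parts with the origin at the bottom-left of its bounding rectangle.
Bottom plate: 6 × 0.65, A = 3.9 in², y = 0.325 in, Ī = 0.1373 in⁴.
Web plate: 0.65 × 4, A = 2.6 in², y = 2.65 in, Ī = 3.467 in⁴.
Top plate: 2.4 × 0.95, A = 2.28 in², y = 5.125 in, Ī = 0.1715 in⁴.
Centroid: ȳ = ΣA·y / ΣA = 2.26 in.
Transfer each piece to the centroidal x-axis using Ī + A·d² with d = y − 2.26:
  bottom plate: d = -1.935 in → contributes +14.74 in⁴
  web plate: d = 0.39 in → contributes +3.862 in⁴
  top plate: d = 2.865 in → contributes +18.89 in⁴
Total I = 37.49 in⁴.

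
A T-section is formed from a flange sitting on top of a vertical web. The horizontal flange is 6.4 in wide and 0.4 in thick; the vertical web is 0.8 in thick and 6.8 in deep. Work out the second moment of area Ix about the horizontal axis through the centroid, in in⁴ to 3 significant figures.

Ix ≈ 43.6 in⁴

Treat the section as a set of non-overlapping primitives; coordinates are from the bounding-box lower-left.
Flange: 6.4 × 0.4, A = 2.56 in², y = 7 in, Ī = 0.034133 in⁴.
Web: 0.8 × 6.8, A = 5.44 in², y = 3.4 in, Ī = 20.962 in⁴.
Centroid: ȳ = ΣA·y / ΣA = 4.552 in.
Transfer each piece to the horizontal axis through the centroid using Ī + A·d² with d = y − 4.552:
  flange: d = 2.448 in → contributes +15.375 in⁴
  web: d = -1.152 in → contributes +28.182 in⁴
Total I = 43.557 in⁴.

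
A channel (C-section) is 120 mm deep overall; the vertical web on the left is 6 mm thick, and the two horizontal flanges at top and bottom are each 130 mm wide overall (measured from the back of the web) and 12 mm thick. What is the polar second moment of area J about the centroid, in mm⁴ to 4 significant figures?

Treat the section as a set of non-overlapping primitives; coordinates are from the bounding-box lower-left.
Web: 6 × 120, A = 720 mm², y = 60 mm, Ī = 864 000 mm⁴.
Top flange (beyond web): 124 × 12, A = 1 488 mm², y = 114 mm, Ī = 17 856 mm⁴.
Bottom flange (beyond web): 124 × 12, A = 1 488 mm², y = 6 mm, Ī = 17 856 mm⁴.
By symmetry the centroid is at mid-height, ȳ = 60 mm.
Transfer each piece to the centroidal x-axis using Ī + A·d² with d = y − 60:
  web: d = 0 mm → contributes +864 000 mm⁴
  top flange (beyond web): d = 54 mm → contributes +4 356 864 mm⁴
  bottom flange (beyond web): d = -54 mm → contributes +4 356 864 mm⁴
Total I = 9 577 728 mm⁴.
For the y-axis: x̄ = 55.3377 mm.
Repeating about the centroidal y-axis gives I_y = 6 264 811 mm⁴.
Polar second moment: J = I_x + I_y = 15 842 539 mm⁴.

J ≈ 1.584 × 10⁷ mm⁴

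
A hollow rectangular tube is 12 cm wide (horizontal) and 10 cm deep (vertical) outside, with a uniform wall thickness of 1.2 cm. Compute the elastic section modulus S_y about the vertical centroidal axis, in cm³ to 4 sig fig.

S_y ≈ 146.6 cm³

Treat the section as a set of non-overlapping primitives; coordinates are from the bounding-box lower-left.
Outer rectangle: 12 × 10, A = 120 cm², x = 6 cm, Ī = 1 440 cm⁴.
Inner void (subtracted): 9.6 × 7.6, A = 72.96 cm², x = 6 cm, Ī = 560.333 cm⁴.
By symmetry the centroid is at mid-width, x̄ = 6 cm.
All pieces are centred on the vertical centroidal axis, so I = ΣĪ (holes subtracted) = 879.667 cm⁴.
Extreme fibre distance c = 6 cm; S = I/c = 146.611 cm³.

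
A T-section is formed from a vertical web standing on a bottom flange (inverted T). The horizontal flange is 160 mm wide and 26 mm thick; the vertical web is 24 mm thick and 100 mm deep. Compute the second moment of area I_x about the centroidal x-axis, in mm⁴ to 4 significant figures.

I_x ≈ 8.275 × 10⁶ mm⁴

Split into non-overlapping primitives; take the origin at the lower-left of the bounding box.
Flange: 160 × 26, A = 4 160 mm², y = 13 mm, Ī = 234 347 mm⁴.
Web: 24 × 100, A = 2 400 mm², y = 76 mm, Ī = 2 000 000 mm⁴.
Centroid: ȳ = ΣA·y / ΣA = 36.0488 mm.
Transfer each piece to the centroidal x-axis using Ī + A·d² with d = y − 36.0488:
  flange: d = -23.0488 mm → contributes +2 444 331 mm⁴
  web: d = 39.9512 mm → contributes +5 830 640 mm⁴
Total I = 8 274 971 mm⁴.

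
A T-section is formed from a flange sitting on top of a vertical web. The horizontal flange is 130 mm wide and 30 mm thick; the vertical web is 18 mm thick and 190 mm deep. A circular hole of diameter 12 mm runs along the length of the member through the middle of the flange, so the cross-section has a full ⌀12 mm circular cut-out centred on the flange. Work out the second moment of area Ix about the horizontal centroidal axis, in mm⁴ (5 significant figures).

Ix ≈ 3.2324 × 10⁷ mm⁴

Treat the section as a set of non-overlapping primitives; coordinates are from the bounding-box lower-left.
Flange: 130 × 30, A = 3 900 mm², y = 205 mm, Ī = 292 500 mm⁴.
Web: 18 × 190, A = 3 420 mm², y = 95 mm, Ī = 10 288 500 mm⁴.
Hole (subtracted): ⌀12, A = 113.0973 mm², y = 205 mm, Ī = 1017.876 mm⁴.
Centroid: ȳ = ΣA·y / ΣA = 152.8 mm.
Transfer each piece to the horizontal centroidal axis using Ī + A·d² with d = y − 152.8:
  flange: d = 52.19996 mm → contributes +10 919 358 mm⁴
  web: d = -57.80004 mm → contributes +21 714 190 mm⁴
  hole: d = 52.19996 mm → contributes −309189.5 mm⁴
Total I = 32 324 359 mm⁴.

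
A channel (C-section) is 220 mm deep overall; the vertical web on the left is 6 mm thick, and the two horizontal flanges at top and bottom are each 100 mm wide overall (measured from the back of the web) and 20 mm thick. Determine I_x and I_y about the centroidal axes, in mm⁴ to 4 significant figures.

I_x ≈ 4.305 × 10⁷ mm⁴, I_y ≈ 5.215 × 10⁶ mm⁴

Treat the section as a set of non-overlapping primitives; coordinates are from the bounding-box lower-left.
Web: 6 × 220, A = 1 320 mm², y = 110 mm, Ī = 5 324 000 mm⁴.
Top flange (beyond web): 94 × 20, A = 1 880 mm², y = 210 mm, Ī = 62666.7 mm⁴.
Bottom flange (beyond web): 94 × 20, A = 1 880 mm², y = 10 mm, Ī = 62666.7 mm⁴.
By symmetry the centroid is at mid-height, ȳ = 110 mm.
Transfer each piece to the centroidal x-axis using Ī + A·d² with d = y − 110:
  web: d = 0 mm → contributes +5 324 000 mm⁴
  top flange (beyond web): d = 100 mm → contributes +18 862 667 mm⁴
  bottom flange (beyond web): d = -100 mm → contributes +18 862 667 mm⁴
Total I = 43 049 333 mm⁴.
For the y-axis: x̄ = 40.0079 mm.
Repeating about the centroidal y-axis gives I_y = 5 215 093 mm⁴.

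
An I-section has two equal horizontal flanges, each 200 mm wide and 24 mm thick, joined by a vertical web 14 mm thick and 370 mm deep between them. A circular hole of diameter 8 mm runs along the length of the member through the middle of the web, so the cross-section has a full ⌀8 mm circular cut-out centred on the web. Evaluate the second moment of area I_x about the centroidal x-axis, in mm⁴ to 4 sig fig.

I_x ≈ 4.321 × 10⁸ mm⁴

Split into non-overlapping primitives; take the origin at the lower-left of the bounding box.
Bottom flange: 200 × 24, A = 4 800 mm², y = 12 mm, Ī = 230 400 mm⁴.
Web: 14 × 370, A = 5 180 mm², y = 209 mm, Ī = 59 095 167 mm⁴.
Top flange: 200 × 24, A = 4 800 mm², y = 406 mm, Ī = 230 400 mm⁴.
Hole (subtracted): ⌀8, A = 50.2655 mm², y = 209 mm, Ī = 201.062 mm⁴.
By symmetry the centroid is at mid-height, ȳ = 209 mm.
Transfer each piece to the centroidal x-axis using Ī + A·d² with d = y − 209:
  bottom flange: d = -197 mm → contributes +186 513 600 mm⁴
  web: d = 0 mm → contributes +59 095 167 mm⁴
  top flange: d = 197 mm → contributes +186 513 600 mm⁴
  hole: d = 0 mm → contributes −201.062 mm⁴
Total I = 432 122 166 mm⁴.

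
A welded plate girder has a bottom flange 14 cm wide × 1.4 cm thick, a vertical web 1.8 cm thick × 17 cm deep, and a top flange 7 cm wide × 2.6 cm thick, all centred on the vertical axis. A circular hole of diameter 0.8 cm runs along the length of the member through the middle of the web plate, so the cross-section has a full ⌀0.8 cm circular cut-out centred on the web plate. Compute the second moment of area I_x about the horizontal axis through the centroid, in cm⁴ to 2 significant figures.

I_x ≈ 4200 cm⁴

Split into non-overlapping primitives; take the origin at the lower-left of the bounding box.
Bottom plate: 14 × 1.4, A = 19.6 cm², y = 0.7 cm, Ī = 3.201 cm⁴.
Web plate: 1.8 × 17, A = 30.6 cm², y = 9.9 cm, Ī = 737 cm⁴.
Top plate: 7 × 2.6, A = 18.2 cm², y = 19.7 cm, Ī = 10.25 cm⁴.
Hole (subtracted): ⌀0.8, A = 0.5027 cm², y = 9.9 cm, Ī = 0.02011 cm⁴.
Centroid: ȳ = ΣA·y / ΣA = 9.871 cm.
Transfer each piece to the horizontal axis through the centroid using Ī + A·d² with d = y − 9.871:
  bottom plate: d = -9.171 cm → contributes +1 652 cm⁴
  web plate: d = 0.02887 cm → contributes +737 cm⁴
  top plate: d = 9.829 cm → contributes +1 768 cm⁴
  hole: d = 0.02887 cm → contributes −0.02053 cm⁴
Total I = 4 157 cm⁴.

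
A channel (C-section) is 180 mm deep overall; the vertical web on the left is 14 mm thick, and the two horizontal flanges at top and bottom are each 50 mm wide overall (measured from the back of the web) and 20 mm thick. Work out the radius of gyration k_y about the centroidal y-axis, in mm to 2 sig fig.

k_y ≈ 14 mm

Break the section into simple shapes (no overlaps), measuring from the bottom-left corner of the bounding box.
Web: 14 × 180, A = 2 520 mm², x = 7 mm, Ī = 41 160 mm⁴.
Top flange (beyond web): 36 × 20, A = 720 mm², x = 32 mm, Ī = 77 760 mm⁴.
Bottom flange (beyond web): 36 × 20, A = 720 mm², x = 32 mm, Ī = 77 760 mm⁴.
Centroid: x̄ = ΣA·x / ΣA = 16.09 mm.
Transfer each piece to the centroidal y-axis using Ī + A·d² with d = x − 16.09:
  web: d = -9.091 mm → contributes +249 424 mm⁴
  top flange (beyond web): d = 15.91 mm → contributes +259 991 mm⁴
  bottom flange (beyond web): d = 15.91 mm → contributes +259 991 mm⁴
Total I = 769 407 mm⁴.
Radius of gyration: k = √(I/A) = √(769 407 / 3 960) = 13.94 mm.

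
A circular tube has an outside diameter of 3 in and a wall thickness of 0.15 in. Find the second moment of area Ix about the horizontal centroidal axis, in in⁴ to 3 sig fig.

Treat the section as a set of non-overlapping primitives; coordinates are from the bounding-box lower-left.
Outer circle: ⌀3, A = 7.0686 in², y = 1.5 in, Ī = 3.9761 in⁴.
Bore (subtracted): ⌀2.7, A = 5.7256 in², y = 1.5 in, Ī = 2.6087 in⁴.
By symmetry the centroid is at mid-height, ȳ = 1.5 in.
All pieces are centred on the horizontal centroidal axis, so I = ΣĪ (holes subtracted) = 1.3674 in⁴.

Ix ≈ 1.37 in⁴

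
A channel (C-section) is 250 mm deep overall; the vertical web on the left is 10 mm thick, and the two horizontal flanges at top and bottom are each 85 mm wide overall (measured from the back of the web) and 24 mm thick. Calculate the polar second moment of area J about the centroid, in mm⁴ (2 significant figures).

Split into non-overlapping primitives; take the origin at the lower-left of the bounding box.
Web: 10 × 250, A = 2 500 mm², y = 125 mm, Ī = 13 020 833 mm⁴.
Top flange (beyond web): 75 × 24, A = 1 800 mm², y = 238 mm, Ī = 86 400 mm⁴.
Bottom flange (beyond web): 75 × 24, A = 1 800 mm², y = 12 mm, Ī = 86 400 mm⁴.
By symmetry the centroid is at mid-height, ȳ = 125 mm.
Transfer each piece to the centroidal x-axis using Ī + A·d² with d = y − 125:
  web: d = 0 mm → contributes +13 020 833 mm⁴
  top flange (beyond web): d = 113 mm → contributes +23 070 600 mm⁴
  bottom flange (beyond web): d = -113 mm → contributes +23 070 600 mm⁴
Total I = 59 162 033 mm⁴.
For the y-axis: x̄ = 30.08 mm.
Repeating about the centroidal y-axis gives I_y = 4 373 292 mm⁴.
Polar second moment: J = I_x + I_y = 63 535 326 mm⁴.

J ≈ 6.4 × 10⁷ mm⁴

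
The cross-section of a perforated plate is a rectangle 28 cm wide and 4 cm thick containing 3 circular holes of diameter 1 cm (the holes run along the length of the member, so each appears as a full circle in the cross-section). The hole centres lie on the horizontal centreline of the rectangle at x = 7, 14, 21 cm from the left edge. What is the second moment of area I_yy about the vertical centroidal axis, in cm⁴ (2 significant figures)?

Decompose the section into non-overlapping parts with the origin at the bottom-left of its bounding rectangle.
Plate: 28 × 4, A = 112 cm², x = 14 cm, Ī = 7 317 cm⁴.
Hole 1 (subtracted): ⌀1, A = 0.7854 cm², x = 7 cm, Ī = 0.04909 cm⁴.
Hole 2 (subtracted): ⌀1, A = 0.7854 cm², x = 14 cm, Ī = 0.04909 cm⁴.
Hole 3 (subtracted): ⌀1, A = 0.7854 cm², x = 21 cm, Ī = 0.04909 cm⁴.
By symmetry the centroid is at mid-width, x̄ = 14 cm.
Transfer each piece to the vertical centroidal axis using Ī + A·d² with d = x − 14:
  plate: d = 0 cm → contributes +7 317 cm⁴
  hole 1: d = -7 cm → contributes −38.53 cm⁴
  hole 2: d = 0 cm → contributes −0.04909 cm⁴
  hole 3: d = 7 cm → contributes −38.53 cm⁴
Total I = 7 240 cm⁴.

I_yy ≈ 7200 cm⁴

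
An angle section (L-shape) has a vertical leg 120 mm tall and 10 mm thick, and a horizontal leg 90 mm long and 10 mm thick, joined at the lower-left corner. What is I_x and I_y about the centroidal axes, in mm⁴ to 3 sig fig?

I_x ≈ 2.90 × 10⁶ mm⁴, I_y ≈ 1.41 × 10⁶ mm⁴

Decompose the section into non-overlapping parts with the origin at the bottom-left of its bounding rectangle.
Vertical leg: 10 × 120, A = 1 200 mm², y = 60 mm, Ī = 1 440 000 mm⁴.
Horizontal leg (remainder): 80 × 10, A = 800 mm², y = 5 mm, Ī = 6666.7 mm⁴.
Centroid: ȳ = ΣA·y / ΣA = 38 mm.
Transfer each piece to the centroidal x-axis using Ī + A·d² with d = y − 38:
  vertical leg: d = 22 mm → contributes +2 020 800 mm⁴
  horizontal leg (remainder): d = -33 mm → contributes +877 867 mm⁴
Total I = 2 898 667 mm⁴.
For the y-axis: x̄ = 23 mm.
Repeating about the centroidal y-axis gives I_y = 1 408 667 mm⁴.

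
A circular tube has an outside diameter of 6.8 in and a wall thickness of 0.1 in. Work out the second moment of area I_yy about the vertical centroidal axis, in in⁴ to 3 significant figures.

I_yy ≈ 11.8 in⁴

Treat the section as a set of non-overlapping primitives; coordinates are from the bounding-box lower-left.
Outer circle: ⌀6.8, A = 36.317 in², x = 3.4 in, Ī = 104.96 in⁴.
Bore (subtracted): ⌀6.6, A = 34.212 in², x = 3.4 in, Ī = 93.142 in⁴.
By symmetry the centroid is at mid-width, x̄ = 3.4 in.
All pieces are centred on the vertical centroidal axis, so I = ΣĪ (holes subtracted) = 11.814 in⁴.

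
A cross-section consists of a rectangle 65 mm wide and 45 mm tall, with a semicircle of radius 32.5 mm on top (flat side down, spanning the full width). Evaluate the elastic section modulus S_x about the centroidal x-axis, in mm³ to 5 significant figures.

S_x ≈ 4.8025 × 10⁴ mm³

Treat the section as a set of non-overlapping primitives; coordinates are from the bounding-box lower-left.
Rectangular body: 65 × 45, A = 2 925 mm², y = 22.5 mm, Ī = 493593.8 mm⁴.
Semicircular cap: semicircle r = 32.5, A = 1659.154 mm², y = 58.79343 mm, Ī = 122451.9 mm⁴.
Centroid: ȳ = ΣA·y / ΣA = 35.63577 mm.
Transfer each piece to the centroidal x-axis using Ī + A·d² with d = y − 35.63577:
  rectangular body: d = -13.13577 mm → contributes +998297.7 mm⁴
  semicircular cap: d = 23.15766 mm → contributes +1 012 218 mm⁴
Total I = 2 010 516 mm⁴.
Extreme fibre distance c = 41.86423 mm; S = I/c = 48024.67 mm³.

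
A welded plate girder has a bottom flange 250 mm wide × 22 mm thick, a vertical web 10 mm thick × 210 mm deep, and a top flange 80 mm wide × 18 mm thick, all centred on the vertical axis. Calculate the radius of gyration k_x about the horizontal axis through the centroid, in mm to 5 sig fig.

k_x ≈ 91.608 mm

Break the section into simple shapes (no overlaps), measuring from the bottom-left corner of the bounding box.
Bottom plate: 250 × 22, A = 5 500 mm², y = 11 mm, Ī = 221833.3 mm⁴.
Web plate: 10 × 210, A = 2 100 mm², y = 127 mm, Ī = 7 717 500 mm⁴.
Top plate: 80 × 18, A = 1 440 mm², y = 241 mm, Ī = 38 880 mm⁴.
Centroid: ȳ = ΣA·y / ΣA = 74.58407 mm.
Transfer each piece to the horizontal axis through the centroid using Ī + A·d² with d = y − 74.58407:
  bottom plate: d = -63.58407 mm → contributes +22 457 971 mm⁴
  web plate: d = 52.41593 mm → contributes +13 487 102 mm⁴
  top plate: d = 166.4159 mm → contributes +39 918 617 mm⁴
Total I = 75 863 689 mm⁴.
Radius of gyration: k = √(I/A) = √(75 863 689 / 9 040) = 91.60787 mm.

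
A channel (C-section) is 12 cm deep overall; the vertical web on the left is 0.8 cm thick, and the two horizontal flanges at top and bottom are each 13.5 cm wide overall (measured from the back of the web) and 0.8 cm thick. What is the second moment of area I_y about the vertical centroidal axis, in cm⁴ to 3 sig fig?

Treat the section as a set of non-overlapping primitives; coordinates are from the bounding-box lower-left.
Web: 0.8 × 12, A = 9.6 cm², x = 0.4 cm, Ī = 0.512 cm⁴.
Top flange (beyond web): 12.7 × 0.8, A = 10.16 cm², x = 7.15 cm, Ī = 136.56 cm⁴.
Bottom flange (beyond web): 12.7 × 0.8, A = 10.16 cm², x = 7.15 cm, Ī = 136.56 cm⁴.
Centroid: x̄ = ΣA·x / ΣA = 4.9842 cm.
Transfer each piece to the vertical centroidal axis using Ī + A·d² with d = x − 4.9842:
  web: d = -4.5842 cm → contributes +202.26 cm⁴
  top flange (beyond web): d = 2.1658 cm → contributes +184.22 cm⁴
  bottom flange (beyond web): d = 2.1658 cm → contributes +184.22 cm⁴
Total I = 570.69 cm⁴.

I_y ≈ 571 cm⁴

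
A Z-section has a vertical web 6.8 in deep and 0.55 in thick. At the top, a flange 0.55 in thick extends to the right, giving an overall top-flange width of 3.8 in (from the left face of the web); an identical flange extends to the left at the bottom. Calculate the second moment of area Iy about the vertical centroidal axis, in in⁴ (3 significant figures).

Iy ≈ 16.1 in⁴

Break the section into simple shapes (no overlaps), measuring from the bottom-left corner of the bounding box.
Web: 0.55 × 6.8, A = 3.74 in², x = 3.525 in, Ī = 0.094279 in⁴.
Top flange (beyond web): 3.25 × 0.55, A = 1.7875 in², x = 5.425 in, Ī = 1.5734 in⁴.
Bottom flange (beyond web): 3.25 × 0.55, A = 1.7875 in², x = 1.625 in, Ī = 1.5734 in⁴.
Centroid: x̄ = ΣA·x / ΣA = 3.525 in.
Transfer each piece to the vertical centroidal axis using Ī + A·d² with d = x − 3.525:
  web: d = 0 in → contributes +0.094279 in⁴
  top flange (beyond web): d = 1.9 in → contributes +8.0262 in⁴
  bottom flange (beyond web): d = -1.9 in → contributes +8.0262 in⁴
Total I = 16.147 in⁴.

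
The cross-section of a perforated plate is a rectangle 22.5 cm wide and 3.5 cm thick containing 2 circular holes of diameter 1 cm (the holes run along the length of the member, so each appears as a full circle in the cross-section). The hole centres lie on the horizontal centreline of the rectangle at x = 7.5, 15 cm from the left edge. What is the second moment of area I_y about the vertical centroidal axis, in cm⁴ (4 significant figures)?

Break the section into simple shapes (no overlaps), measuring from the bottom-left corner of the bounding box.
Plate: 22.5 × 3.5, A = 78.75 cm², x = 11.25 cm, Ī = 3322.27 cm⁴.
Hole 1 (subtracted): ⌀1, A = 0.785398 cm², x = 7.5 cm, Ī = 0.0490874 cm⁴.
Hole 2 (subtracted): ⌀1, A = 0.785398 cm², x = 15 cm, Ī = 0.0490874 cm⁴.
By symmetry the centroid is at mid-width, x̄ = 11.25 cm.
Transfer each piece to the vertical centroidal axis using Ī + A·d² with d = x − 11.25:
  plate: d = 0 cm → contributes +3322.27 cm⁴
  hole 1: d = -3.75 cm → contributes −11.0937 cm⁴
  hole 2: d = 3.75 cm → contributes −11.0937 cm⁴
Total I = 3300.08 cm⁴.

I_y ≈ 3300 cm⁴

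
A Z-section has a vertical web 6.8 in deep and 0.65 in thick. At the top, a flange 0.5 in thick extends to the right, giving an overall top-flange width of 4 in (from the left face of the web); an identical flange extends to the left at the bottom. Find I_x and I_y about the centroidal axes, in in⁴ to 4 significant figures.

Decompose the section into non-overlapping parts with the origin at the bottom-left of its bounding rectangle.
Web: 0.65 × 6.8, A = 4.42 in², y = 3.4 in, Ī = 17.0317 in⁴.
Top flange (beyond web): 3.35 × 0.5, A = 1.675 in², y = 6.55 in, Ī = 0.0348958 in⁴.
Bottom flange (beyond web): 3.35 × 0.5, A = 1.675 in², y = 0.25 in, Ī = 0.0348958 in⁴.
Centroid: ȳ = ΣA·y / ΣA = 3.4 in.
Transfer each piece to the centroidal x-axis using Ī + A·d² with d = y − 3.4:
  web: d = 0 in → contributes +17.0317 in⁴
  top flange (beyond web): d = 3.15 in → contributes +16.6551 in⁴
  bottom flange (beyond web): d = -3.15 in → contributes +16.6551 in⁴
Total I = 50.3419 in⁴.
For the y-axis: x̄ = 3.675 in.
Repeating about the centroidal y-axis gives I_y = 16.6886 in⁴.

I_x ≈ 50.34 in⁴, I_y ≈ 16.69 in⁴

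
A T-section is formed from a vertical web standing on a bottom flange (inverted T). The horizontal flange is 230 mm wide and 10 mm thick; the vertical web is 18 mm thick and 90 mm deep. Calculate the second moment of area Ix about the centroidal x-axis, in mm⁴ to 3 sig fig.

Ix ≈ 3.49 × 10⁶ mm⁴

Split into non-overlapping primitives; take the origin at the lower-left of the bounding box.
Flange: 230 × 10, A = 2 300 mm², y = 5 mm, Ī = 19 167 mm⁴.
Web: 18 × 90, A = 1 620 mm², y = 55 mm, Ī = 1 093 500 mm⁴.
Centroid: ȳ = ΣA·y / ΣA = 25.663 mm.
Transfer each piece to the centroidal x-axis using Ī + A·d² with d = y − 25.663:
  flange: d = -20.663 mm → contributes +1 001 199 mm⁴
  web: d = 29.337 mm → contributes +2 487 743 mm⁴
Total I = 3 488 942 mm⁴.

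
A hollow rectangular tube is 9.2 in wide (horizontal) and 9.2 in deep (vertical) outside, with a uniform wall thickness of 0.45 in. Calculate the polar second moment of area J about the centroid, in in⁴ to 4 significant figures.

J ≈ 403.0 in⁴

Break the section into simple shapes (no overlaps), measuring from the bottom-left corner of the bounding box.
Outer rectangle: 9.2 × 9.2, A = 84.64 in², y = 4.6 in, Ī = 596.994 in⁴.
Inner void (subtracted): 8.3 × 8.3, A = 68.89 in², y = 4.6 in, Ī = 395.486 in⁴.
By symmetry the centroid is at mid-height, ȳ = 4.6 in.
All pieces are centred on the centroidal x-axis, so I = ΣĪ (holes subtracted) = 201.508 in⁴.
Repeating about the centroidal y-axis gives I_y = 201.508 in⁴.
Polar second moment: J = I_x + I_y = 403.016 in⁴.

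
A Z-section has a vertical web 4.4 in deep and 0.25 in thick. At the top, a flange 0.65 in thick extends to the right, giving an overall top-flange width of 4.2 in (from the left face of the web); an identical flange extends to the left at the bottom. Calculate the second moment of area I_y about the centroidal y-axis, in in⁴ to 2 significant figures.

Treat the section as a set of non-overlapping primitives; coordinates are from the bounding-box lower-left.
Web: 0.25 × 4.4, A = 1.1 in², x = 4.075 in, Ī = 0.005729 in⁴.
Top flange (beyond web): 3.95 × 0.65, A = 2.568 in², x = 6.175 in, Ī = 3.338 in⁴.
Bottom flange (beyond web): 3.95 × 0.65, A = 2.568 in², x = 1.975 in, Ī = 3.338 in⁴.
Centroid: x̄ = ΣA·x / ΣA = 4.075 in.
Transfer each piece to the centroidal y-axis using Ī + A·d² with d = x − 4.075:
  web: d = 0 in → contributes +0.005729 in⁴
  top flange (beyond web): d = 2.1 in → contributes +14.66 in⁴
  bottom flange (beyond web): d = -2.1 in → contributes +14.66 in⁴
Total I = 29.33 in⁴.

I_y ≈ 29 in⁴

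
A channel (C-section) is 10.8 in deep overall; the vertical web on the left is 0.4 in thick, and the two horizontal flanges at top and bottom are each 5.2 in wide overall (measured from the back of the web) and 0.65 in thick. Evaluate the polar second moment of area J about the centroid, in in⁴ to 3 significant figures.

Treat the section as a set of non-overlapping primitives; coordinates are from the bounding-box lower-left.
Web: 0.4 × 10.8, A = 4.32 in², y = 5.4 in, Ī = 41.99 in⁴.
Top flange (beyond web): 4.8 × 0.65, A = 3.12 in², y = 10.475 in, Ī = 0.10985 in⁴.
Bottom flange (beyond web): 4.8 × 0.65, A = 3.12 in², y = 0.325 in, Ī = 0.10985 in⁴.
By symmetry the centroid is at mid-height, ȳ = 5.4 in.
Transfer each piece to the centroidal x-axis using Ī + A·d² with d = y − 5.4:
  web: d = 0 in → contributes +41.99 in⁴
  top flange (beyond web): d = 5.075 in → contributes +80.467 in⁴
  bottom flange (beyond web): d = -5.075 in → contributes +80.467 in⁴
Total I = 202.93 in⁴.
For the y-axis: x̄ = 1.7364 in.
Repeating about the centroidal y-axis gives I_y = 29.295 in⁴.
Polar second moment: J = I_x + I_y = 232.22 in⁴.

J ≈ 232 in⁴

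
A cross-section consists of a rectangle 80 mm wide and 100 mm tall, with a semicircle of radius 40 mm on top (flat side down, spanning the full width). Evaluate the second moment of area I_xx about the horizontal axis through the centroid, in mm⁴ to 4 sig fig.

I_xx ≈ 1.553 × 10⁷ mm⁴

Break the section into simple shapes (no overlaps), measuring from the bottom-left corner of the bounding box.
Rectangular body: 80 × 100, A = 8 000 mm², y = 50 mm, Ī = 6 666 667 mm⁴.
Semicircular cap: semicircle r = 40, A = 2513.27 mm², y = 116.977 mm, Ī = 280 978 mm⁴.
Centroid: ȳ = ΣA·y / ΣA = 66.0112 mm.
Transfer each piece to the horizontal axis through the centroid using Ī + A·d² with d = y − 66.0112:
  rectangular body: d = -16.0112 mm → contributes +8 717 541 mm⁴
  semicircular cap: d = 50.9653 mm → contributes +6 809 113 mm⁴
Total I = 15 526 653 mm⁴.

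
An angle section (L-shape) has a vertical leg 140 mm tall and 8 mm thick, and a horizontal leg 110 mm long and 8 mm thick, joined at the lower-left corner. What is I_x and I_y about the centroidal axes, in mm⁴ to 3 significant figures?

Break the section into simple shapes (no overlaps), measuring from the bottom-left corner of the bounding box.
Vertical leg: 8 × 140, A = 1 120 mm², y = 70 mm, Ī = 1 829 333 mm⁴.
Horizontal leg (remainder): 102 × 8, A = 816 mm², y = 4 mm, Ī = 4 352 mm⁴.
Centroid: ȳ = ΣA·y / ΣA = 42.182 mm.
Transfer each piece to the centroidal x-axis using Ī + A·d² with d = y − 42.182:
  vertical leg: d = 27.818 mm → contributes +2 696 047 mm⁴
  horizontal leg (remainder): d = -38.182 mm → contributes +1 193 959 mm⁴
Total I = 3 890 005 mm⁴.
For the y-axis: x̄ = 27.182 mm.
Repeating about the centroidal y-axis gives I_y = 2 141 445 mm⁴.

I_x ≈ 3.89 × 10⁶ mm⁴, I_y ≈ 2.14 × 10⁶ mm⁴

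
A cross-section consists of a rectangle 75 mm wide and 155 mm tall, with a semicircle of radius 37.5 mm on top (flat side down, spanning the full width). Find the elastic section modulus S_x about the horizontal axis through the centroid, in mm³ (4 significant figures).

Break the section into simple shapes (no overlaps), measuring from the bottom-left corner of the bounding box.
Rectangular body: 75 × 155, A = 11 625 mm², y = 77.5 mm, Ī = 23 274 219 mm⁴.
Semicircular cap: semicircle r = 37.5, A = 2208.93 mm², y = 170.915 mm, Ī = 217 049 mm⁴.
Centroid: ȳ = ΣA·y / ΣA = 92.4161 mm.
Transfer each piece to the horizontal axis through the centroid using Ī + A·d² with d = y − 92.4161:
  rectangular body: d = -14.9161 mm → contributes +25 860 670 mm⁴
  semicircular cap: d = 78.4994 mm → contributes +13 828 827 mm⁴
Total I = 39 689 497 mm⁴.
Extreme fibre distance c = 100.084 mm; S = I/c = 396 562 mm³.

S_x ≈ 3.966 × 10⁵ mm³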